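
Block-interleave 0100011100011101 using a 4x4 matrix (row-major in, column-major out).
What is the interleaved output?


Matrix:
  0100
  0111
  0001
  1101
Read columns: 0001110101000111

0001110101000111


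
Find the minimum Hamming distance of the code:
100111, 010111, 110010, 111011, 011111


Comparing all pairs, minimum distance: 1
Can detect 0 errors, correct 0 errors

1


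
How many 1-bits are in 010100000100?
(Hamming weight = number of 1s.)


Counting 1s in 010100000100

3


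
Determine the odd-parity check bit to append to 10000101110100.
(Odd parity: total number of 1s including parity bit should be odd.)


Number of 1s in data: 6
Parity bit: 1

1


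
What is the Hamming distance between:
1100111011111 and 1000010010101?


XOR: 0100101001010
Count of 1s: 5

5


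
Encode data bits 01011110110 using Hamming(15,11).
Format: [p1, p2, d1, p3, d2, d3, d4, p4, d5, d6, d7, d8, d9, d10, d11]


Parity bits: p1=1, p2=0, p3=0, p4=1

100010111110110


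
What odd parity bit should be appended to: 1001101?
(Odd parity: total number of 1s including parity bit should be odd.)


Number of 1s in data: 4
Parity bit: 1

1


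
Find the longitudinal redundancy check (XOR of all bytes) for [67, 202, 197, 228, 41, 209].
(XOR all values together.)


XOR chain: 67 ^ 202 ^ 197 ^ 228 ^ 41 ^ 209 = 80

80


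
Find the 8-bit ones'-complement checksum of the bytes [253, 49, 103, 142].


Sum = 547 mod 256 = 35
Complement = 220

220


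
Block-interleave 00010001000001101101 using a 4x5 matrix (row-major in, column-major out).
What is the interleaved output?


Matrix:
  00010
  00100
  00011
  01101
Read columns: 00000001010110100011

00000001010110100011


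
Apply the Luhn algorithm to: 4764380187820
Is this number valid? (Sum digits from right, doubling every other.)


Luhn sum = 60
60 mod 10 = 0

Valid (Luhn sum mod 10 = 0)


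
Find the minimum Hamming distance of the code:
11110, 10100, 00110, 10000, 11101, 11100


Comparing all pairs, minimum distance: 1
Can detect 0 errors, correct 0 errors

1


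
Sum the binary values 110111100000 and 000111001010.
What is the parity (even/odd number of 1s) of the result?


110111100000 = 3552
000111001010 = 458
Sum = 4010 = 111110101010
1s count = 8

even parity (8 ones in 111110101010)


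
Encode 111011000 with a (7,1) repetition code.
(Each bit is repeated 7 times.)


Each bit -> 7 copies

111111111111111111111000000011111111111111000000000000000000000


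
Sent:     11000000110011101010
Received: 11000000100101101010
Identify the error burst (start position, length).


XOR: 00000000010110000000

Burst at position 9, length 4


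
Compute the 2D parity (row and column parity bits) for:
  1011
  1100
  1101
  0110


Row parities: 1010
Column parities: 1100

Row P: 1010, Col P: 1100, Corner: 0


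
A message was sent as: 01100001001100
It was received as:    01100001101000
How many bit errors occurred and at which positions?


XOR: 00000000100100

2 error(s) at position(s): 8, 11


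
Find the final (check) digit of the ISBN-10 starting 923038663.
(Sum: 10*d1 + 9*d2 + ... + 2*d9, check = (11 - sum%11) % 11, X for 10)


Weighted sum: 238
238 mod 11 = 7

Check digit: 4


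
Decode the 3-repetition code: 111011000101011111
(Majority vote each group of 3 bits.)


Groups: 111, 011, 000, 101, 011, 111
Majority votes: 110111

110111


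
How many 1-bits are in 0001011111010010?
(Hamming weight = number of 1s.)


Counting 1s in 0001011111010010

8


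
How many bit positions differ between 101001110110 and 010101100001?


XOR: 111100010111
Count of 1s: 8

8


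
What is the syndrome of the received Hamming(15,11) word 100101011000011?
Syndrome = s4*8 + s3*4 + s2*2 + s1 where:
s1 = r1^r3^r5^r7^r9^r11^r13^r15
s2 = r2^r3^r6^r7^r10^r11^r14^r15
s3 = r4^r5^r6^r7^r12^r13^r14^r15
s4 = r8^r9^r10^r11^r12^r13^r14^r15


s1=1, s2=1, s3=0, s4=0

Syndrome = 3 (error at position 3)


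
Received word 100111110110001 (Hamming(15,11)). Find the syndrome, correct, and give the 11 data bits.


Syndrome = 7: error at position 7

Data: 01100110001 (corrected bit 7)


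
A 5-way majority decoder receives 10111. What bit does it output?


Ones: 4 out of 5
Threshold: 3

1 (4/5 voted 1)


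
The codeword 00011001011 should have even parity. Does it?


Number of 1s: 5

No, parity error (5 ones)


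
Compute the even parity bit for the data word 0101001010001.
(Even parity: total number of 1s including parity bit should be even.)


Number of 1s in data: 5
Parity bit: 1

1


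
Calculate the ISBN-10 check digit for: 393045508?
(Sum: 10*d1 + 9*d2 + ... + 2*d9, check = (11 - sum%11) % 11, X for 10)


Weighted sum: 220
220 mod 11 = 0

Check digit: 0


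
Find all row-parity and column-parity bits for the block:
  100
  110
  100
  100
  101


Row parities: 10110
Column parities: 111

Row P: 10110, Col P: 111, Corner: 1


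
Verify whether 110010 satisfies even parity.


Number of 1s: 3

No, parity error (3 ones)


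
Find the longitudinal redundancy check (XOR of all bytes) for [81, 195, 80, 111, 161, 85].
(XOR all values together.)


XOR chain: 81 ^ 195 ^ 80 ^ 111 ^ 161 ^ 85 = 89

89


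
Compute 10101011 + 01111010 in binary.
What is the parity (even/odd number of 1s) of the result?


10101011 = 171
01111010 = 122
Sum = 293 = 100100101
1s count = 4

even parity (4 ones in 100100101)


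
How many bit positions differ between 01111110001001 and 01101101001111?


XOR: 00010011000110
Count of 1s: 5

5


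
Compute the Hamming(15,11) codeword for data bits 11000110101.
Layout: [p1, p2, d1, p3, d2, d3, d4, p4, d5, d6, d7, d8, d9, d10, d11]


Parity bits: p1=1, p2=0, p3=1, p4=0

101110000110101


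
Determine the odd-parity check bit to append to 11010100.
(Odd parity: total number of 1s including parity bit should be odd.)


Number of 1s in data: 4
Parity bit: 1

1


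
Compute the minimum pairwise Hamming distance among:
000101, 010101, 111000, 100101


Comparing all pairs, minimum distance: 1
Can detect 0 errors, correct 0 errors

1


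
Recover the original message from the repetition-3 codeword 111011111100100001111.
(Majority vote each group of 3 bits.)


Groups: 111, 011, 111, 100, 100, 001, 111
Majority votes: 1110001

1110001


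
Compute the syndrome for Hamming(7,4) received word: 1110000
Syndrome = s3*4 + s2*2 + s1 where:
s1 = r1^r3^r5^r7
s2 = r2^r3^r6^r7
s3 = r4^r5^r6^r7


s1=0, s2=0, s3=0

Syndrome = 0 (no error)


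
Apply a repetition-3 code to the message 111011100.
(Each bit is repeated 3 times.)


Each bit -> 3 copies

111111111000111111111000000


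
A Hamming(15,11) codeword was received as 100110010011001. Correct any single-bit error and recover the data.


Syndrome = 0: no error detected

Data: 01000011001 (no errors)


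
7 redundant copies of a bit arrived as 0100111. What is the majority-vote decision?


Ones: 4 out of 7
Threshold: 4

1 (4/7 voted 1)


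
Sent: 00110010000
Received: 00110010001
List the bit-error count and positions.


XOR: 00000000001

1 error(s) at position(s): 10


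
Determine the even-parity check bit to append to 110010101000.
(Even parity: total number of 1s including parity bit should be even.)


Number of 1s in data: 5
Parity bit: 1

1


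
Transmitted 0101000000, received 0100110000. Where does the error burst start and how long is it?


XOR: 0001110000

Burst at position 3, length 3


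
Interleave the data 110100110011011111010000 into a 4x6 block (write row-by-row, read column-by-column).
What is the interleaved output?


Matrix:
  110100
  110011
  011111
  010000
Read columns: 110011110010101001100110

110011110010101001100110


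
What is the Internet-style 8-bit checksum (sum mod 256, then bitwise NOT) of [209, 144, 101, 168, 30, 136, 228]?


Sum = 1016 mod 256 = 248
Complement = 7

7


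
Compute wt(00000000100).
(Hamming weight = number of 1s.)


Counting 1s in 00000000100

1


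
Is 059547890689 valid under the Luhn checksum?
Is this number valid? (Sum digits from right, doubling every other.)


Luhn sum = 72
72 mod 10 = 2

Invalid (Luhn sum mod 10 = 2)


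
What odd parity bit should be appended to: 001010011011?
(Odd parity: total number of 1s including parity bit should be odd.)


Number of 1s in data: 6
Parity bit: 1

1


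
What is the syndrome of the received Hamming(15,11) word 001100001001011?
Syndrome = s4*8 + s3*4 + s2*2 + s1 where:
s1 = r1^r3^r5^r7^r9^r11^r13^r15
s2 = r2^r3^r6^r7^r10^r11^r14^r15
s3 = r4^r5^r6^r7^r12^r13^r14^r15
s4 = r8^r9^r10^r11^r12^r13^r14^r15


s1=1, s2=1, s3=0, s4=0

Syndrome = 3 (error at position 3)


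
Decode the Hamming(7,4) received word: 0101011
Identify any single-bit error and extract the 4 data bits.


Syndrome = 7: error at position 7

Data: 0010 (corrected bit 7)


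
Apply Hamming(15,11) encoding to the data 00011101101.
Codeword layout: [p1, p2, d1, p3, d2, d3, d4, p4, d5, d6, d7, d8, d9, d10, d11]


Parity bits: p1=0, p2=1, p3=0, p4=1

010000111101101


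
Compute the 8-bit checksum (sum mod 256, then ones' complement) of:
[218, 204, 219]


Sum = 641 mod 256 = 129
Complement = 126

126


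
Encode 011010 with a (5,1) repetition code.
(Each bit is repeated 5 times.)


Each bit -> 5 copies

000001111111111000001111100000


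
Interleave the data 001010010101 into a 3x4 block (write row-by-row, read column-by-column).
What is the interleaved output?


Matrix:
  0010
  1001
  0101
Read columns: 010001100011

010001100011


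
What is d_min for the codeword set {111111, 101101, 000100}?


Comparing all pairs, minimum distance: 2
Can detect 1 errors, correct 0 errors

2


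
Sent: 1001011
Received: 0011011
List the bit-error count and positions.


XOR: 1010000

2 error(s) at position(s): 0, 2


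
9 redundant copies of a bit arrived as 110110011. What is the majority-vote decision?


Ones: 6 out of 9
Threshold: 5

1 (6/9 voted 1)


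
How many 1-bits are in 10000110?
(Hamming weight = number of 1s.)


Counting 1s in 10000110

3


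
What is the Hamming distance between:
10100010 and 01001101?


XOR: 11101111
Count of 1s: 7

7


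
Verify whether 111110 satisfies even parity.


Number of 1s: 5

No, parity error (5 ones)


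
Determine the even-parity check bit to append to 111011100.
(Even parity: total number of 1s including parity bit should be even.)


Number of 1s in data: 6
Parity bit: 0

0


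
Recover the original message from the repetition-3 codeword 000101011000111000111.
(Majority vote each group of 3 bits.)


Groups: 000, 101, 011, 000, 111, 000, 111
Majority votes: 0110101

0110101


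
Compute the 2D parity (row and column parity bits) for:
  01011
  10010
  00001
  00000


Row parities: 1010
Column parities: 11000

Row P: 1010, Col P: 11000, Corner: 0


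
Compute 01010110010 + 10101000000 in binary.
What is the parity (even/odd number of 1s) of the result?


01010110010 = 690
10101000000 = 1344
Sum = 2034 = 11111110010
1s count = 8

even parity (8 ones in 11111110010)


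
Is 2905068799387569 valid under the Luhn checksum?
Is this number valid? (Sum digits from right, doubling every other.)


Luhn sum = 92
92 mod 10 = 2

Invalid (Luhn sum mod 10 = 2)


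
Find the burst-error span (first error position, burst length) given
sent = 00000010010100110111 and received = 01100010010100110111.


XOR: 01100000000000000000

Burst at position 1, length 2


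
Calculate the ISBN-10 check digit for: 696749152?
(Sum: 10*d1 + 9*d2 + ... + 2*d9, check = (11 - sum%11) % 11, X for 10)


Weighted sum: 330
330 mod 11 = 0

Check digit: 0


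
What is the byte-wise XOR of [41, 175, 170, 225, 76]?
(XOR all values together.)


XOR chain: 41 ^ 175 ^ 170 ^ 225 ^ 76 = 129

129


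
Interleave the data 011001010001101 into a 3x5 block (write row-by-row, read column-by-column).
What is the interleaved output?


Matrix:
  01100
  10100
  01101
Read columns: 010101111000001

010101111000001


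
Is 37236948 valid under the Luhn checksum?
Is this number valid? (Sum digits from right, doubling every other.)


Luhn sum = 48
48 mod 10 = 8

Invalid (Luhn sum mod 10 = 8)


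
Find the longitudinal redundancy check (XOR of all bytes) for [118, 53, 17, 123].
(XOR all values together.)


XOR chain: 118 ^ 53 ^ 17 ^ 123 = 41

41


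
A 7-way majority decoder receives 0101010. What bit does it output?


Ones: 3 out of 7
Threshold: 4

0 (3/7 voted 1)


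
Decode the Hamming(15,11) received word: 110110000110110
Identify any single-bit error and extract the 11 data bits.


Syndrome = 0: no error detected

Data: 01000110110 (no errors)


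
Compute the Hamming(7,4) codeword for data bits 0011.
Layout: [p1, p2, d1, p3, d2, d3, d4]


Parity bits: p1=1, p2=0, p3=0

1000011


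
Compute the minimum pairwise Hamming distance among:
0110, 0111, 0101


Comparing all pairs, minimum distance: 1
Can detect 0 errors, correct 0 errors

1


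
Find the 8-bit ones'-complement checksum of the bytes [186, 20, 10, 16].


Sum = 232 mod 256 = 232
Complement = 23

23


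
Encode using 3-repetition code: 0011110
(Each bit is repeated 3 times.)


Each bit -> 3 copies

000000111111111111000


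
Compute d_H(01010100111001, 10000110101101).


XOR: 11010010010100
Count of 1s: 6

6


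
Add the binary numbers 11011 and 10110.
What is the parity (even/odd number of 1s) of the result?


11011 = 27
10110 = 22
Sum = 49 = 110001
1s count = 3

odd parity (3 ones in 110001)


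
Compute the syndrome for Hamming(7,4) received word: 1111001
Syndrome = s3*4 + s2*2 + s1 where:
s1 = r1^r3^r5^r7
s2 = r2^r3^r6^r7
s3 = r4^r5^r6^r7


s1=1, s2=1, s3=0

Syndrome = 3 (error at position 3)


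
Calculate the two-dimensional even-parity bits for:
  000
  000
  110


Row parities: 000
Column parities: 110

Row P: 000, Col P: 110, Corner: 0


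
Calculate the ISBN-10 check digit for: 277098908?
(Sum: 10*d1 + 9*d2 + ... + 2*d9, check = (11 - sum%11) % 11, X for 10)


Weighted sum: 285
285 mod 11 = 10

Check digit: 1


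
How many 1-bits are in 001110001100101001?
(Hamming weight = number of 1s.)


Counting 1s in 001110001100101001

8


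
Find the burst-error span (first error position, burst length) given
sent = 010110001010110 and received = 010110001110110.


XOR: 000000000100000

Burst at position 9, length 1


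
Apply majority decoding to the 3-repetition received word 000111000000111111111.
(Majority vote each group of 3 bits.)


Groups: 000, 111, 000, 000, 111, 111, 111
Majority votes: 0100111

0100111


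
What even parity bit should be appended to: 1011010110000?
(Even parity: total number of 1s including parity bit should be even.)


Number of 1s in data: 6
Parity bit: 0

0


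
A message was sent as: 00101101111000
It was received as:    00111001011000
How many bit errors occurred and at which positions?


XOR: 00010100100000

3 error(s) at position(s): 3, 5, 8


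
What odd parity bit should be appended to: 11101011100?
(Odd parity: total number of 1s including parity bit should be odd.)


Number of 1s in data: 7
Parity bit: 0

0


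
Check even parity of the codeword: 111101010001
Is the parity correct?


Number of 1s: 7

No, parity error (7 ones)


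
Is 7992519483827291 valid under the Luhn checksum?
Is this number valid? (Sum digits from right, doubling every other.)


Luhn sum = 76
76 mod 10 = 6

Invalid (Luhn sum mod 10 = 6)


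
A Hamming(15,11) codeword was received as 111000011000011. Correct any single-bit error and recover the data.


Syndrome = 0: no error detected

Data: 10001000011 (no errors)


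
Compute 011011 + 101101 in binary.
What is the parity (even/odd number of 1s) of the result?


011011 = 27
101101 = 45
Sum = 72 = 1001000
1s count = 2

even parity (2 ones in 1001000)


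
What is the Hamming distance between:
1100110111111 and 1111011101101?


XOR: 0011101010010
Count of 1s: 6

6


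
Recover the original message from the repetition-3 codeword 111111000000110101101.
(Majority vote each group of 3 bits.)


Groups: 111, 111, 000, 000, 110, 101, 101
Majority votes: 1100111

1100111


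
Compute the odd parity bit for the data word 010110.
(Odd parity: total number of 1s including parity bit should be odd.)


Number of 1s in data: 3
Parity bit: 0

0


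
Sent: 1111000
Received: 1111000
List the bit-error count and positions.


XOR: 0000000

0 errors (received matches sent)


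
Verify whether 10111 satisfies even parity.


Number of 1s: 4

Yes, parity is correct (4 ones)


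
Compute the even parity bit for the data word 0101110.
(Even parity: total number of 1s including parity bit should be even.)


Number of 1s in data: 4
Parity bit: 0

0


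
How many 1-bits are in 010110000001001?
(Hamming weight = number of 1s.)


Counting 1s in 010110000001001

5


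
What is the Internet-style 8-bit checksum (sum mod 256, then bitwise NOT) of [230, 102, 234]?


Sum = 566 mod 256 = 54
Complement = 201

201


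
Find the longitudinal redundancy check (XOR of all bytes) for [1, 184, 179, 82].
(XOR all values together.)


XOR chain: 1 ^ 184 ^ 179 ^ 82 = 88

88


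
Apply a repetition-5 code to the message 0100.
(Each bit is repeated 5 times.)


Each bit -> 5 copies

00000111110000000000


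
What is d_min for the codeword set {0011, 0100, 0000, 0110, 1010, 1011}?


Comparing all pairs, minimum distance: 1
Can detect 0 errors, correct 0 errors

1


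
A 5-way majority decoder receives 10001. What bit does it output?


Ones: 2 out of 5
Threshold: 3

0 (2/5 voted 1)


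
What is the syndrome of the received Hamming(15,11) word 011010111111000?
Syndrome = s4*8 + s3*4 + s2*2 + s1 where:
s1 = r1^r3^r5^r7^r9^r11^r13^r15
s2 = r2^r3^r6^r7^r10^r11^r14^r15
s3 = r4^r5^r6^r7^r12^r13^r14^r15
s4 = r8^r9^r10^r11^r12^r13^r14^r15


s1=1, s2=1, s3=1, s4=1

Syndrome = 15 (error at position 15)


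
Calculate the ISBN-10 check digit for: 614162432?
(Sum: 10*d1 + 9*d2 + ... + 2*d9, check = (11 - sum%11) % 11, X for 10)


Weighted sum: 183
183 mod 11 = 7

Check digit: 4


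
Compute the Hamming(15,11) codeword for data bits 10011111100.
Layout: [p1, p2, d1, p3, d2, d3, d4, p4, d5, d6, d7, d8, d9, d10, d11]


Parity bits: p1=1, p2=0, p3=1, p4=1

101100111111100


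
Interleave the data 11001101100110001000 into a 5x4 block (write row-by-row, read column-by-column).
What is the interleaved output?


Matrix:
  1100
  1101
  1001
  1000
  1000
Read columns: 11111110000000001100

11111110000000001100


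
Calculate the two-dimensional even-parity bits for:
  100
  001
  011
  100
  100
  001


Row parities: 110111
Column parities: 111

Row P: 110111, Col P: 111, Corner: 1


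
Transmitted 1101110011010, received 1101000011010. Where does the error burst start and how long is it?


XOR: 0000110000000

Burst at position 4, length 2


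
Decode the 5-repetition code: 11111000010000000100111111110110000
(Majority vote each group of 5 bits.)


Groups: 11111, 00001, 00000, 00100, 11111, 11101, 10000
Majority votes: 1000110

1000110


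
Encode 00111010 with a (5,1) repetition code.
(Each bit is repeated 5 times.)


Each bit -> 5 copies

0000000000111111111111111000001111100000


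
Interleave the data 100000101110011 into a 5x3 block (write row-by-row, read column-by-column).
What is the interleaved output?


Matrix:
  100
  000
  101
  110
  011
Read columns: 101100001100101

101100001100101


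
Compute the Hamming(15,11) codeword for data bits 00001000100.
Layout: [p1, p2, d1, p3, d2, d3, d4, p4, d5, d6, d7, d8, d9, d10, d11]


Parity bits: p1=0, p2=0, p3=1, p4=0

000100001000100


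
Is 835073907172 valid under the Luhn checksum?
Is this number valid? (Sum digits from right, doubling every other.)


Luhn sum = 41
41 mod 10 = 1

Invalid (Luhn sum mod 10 = 1)


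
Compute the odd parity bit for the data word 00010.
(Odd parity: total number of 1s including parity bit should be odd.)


Number of 1s in data: 1
Parity bit: 0

0


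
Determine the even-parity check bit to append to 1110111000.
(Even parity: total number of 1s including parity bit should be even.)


Number of 1s in data: 6
Parity bit: 0

0


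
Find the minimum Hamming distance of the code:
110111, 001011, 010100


Comparing all pairs, minimum distance: 3
Can detect 2 errors, correct 1 errors

3


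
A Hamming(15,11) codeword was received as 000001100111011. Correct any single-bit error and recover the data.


Syndrome = 13: error at position 13

Data: 00110111111 (corrected bit 13)


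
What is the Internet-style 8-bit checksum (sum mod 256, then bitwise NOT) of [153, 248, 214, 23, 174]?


Sum = 812 mod 256 = 44
Complement = 211

211


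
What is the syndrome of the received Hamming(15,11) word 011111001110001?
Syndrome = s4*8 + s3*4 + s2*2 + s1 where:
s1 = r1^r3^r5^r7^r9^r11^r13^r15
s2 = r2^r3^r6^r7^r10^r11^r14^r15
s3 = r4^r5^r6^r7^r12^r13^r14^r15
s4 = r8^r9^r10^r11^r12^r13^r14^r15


s1=1, s2=0, s3=0, s4=0

Syndrome = 1 (error at position 1)


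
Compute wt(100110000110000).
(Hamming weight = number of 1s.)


Counting 1s in 100110000110000

5


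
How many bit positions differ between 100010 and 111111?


XOR: 011101
Count of 1s: 4

4


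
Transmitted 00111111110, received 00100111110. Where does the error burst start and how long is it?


XOR: 00011000000

Burst at position 3, length 2


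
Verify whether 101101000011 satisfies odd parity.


Number of 1s: 6

No, parity error (6 ones)


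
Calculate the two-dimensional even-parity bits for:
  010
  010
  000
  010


Row parities: 1101
Column parities: 010

Row P: 1101, Col P: 010, Corner: 1


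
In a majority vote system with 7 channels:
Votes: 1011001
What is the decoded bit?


Ones: 4 out of 7
Threshold: 4

1 (4/7 voted 1)


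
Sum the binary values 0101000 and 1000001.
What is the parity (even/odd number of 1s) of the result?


0101000 = 40
1000001 = 65
Sum = 105 = 1101001
1s count = 4

even parity (4 ones in 1101001)


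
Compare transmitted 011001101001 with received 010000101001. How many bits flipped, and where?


XOR: 001001000000

2 error(s) at position(s): 2, 5


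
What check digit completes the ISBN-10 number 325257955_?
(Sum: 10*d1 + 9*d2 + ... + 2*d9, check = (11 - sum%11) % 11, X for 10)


Weighted sum: 228
228 mod 11 = 8

Check digit: 3


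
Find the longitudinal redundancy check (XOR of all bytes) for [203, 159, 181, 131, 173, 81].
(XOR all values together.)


XOR chain: 203 ^ 159 ^ 181 ^ 131 ^ 173 ^ 81 = 158

158


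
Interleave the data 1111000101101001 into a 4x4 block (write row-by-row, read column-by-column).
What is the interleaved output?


Matrix:
  1111
  0001
  0110
  1001
Read columns: 1001101010101101

1001101010101101


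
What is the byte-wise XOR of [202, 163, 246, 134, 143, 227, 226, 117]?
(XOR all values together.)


XOR chain: 202 ^ 163 ^ 246 ^ 134 ^ 143 ^ 227 ^ 226 ^ 117 = 226

226


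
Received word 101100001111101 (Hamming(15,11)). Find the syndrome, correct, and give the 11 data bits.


Syndrome = 0: no error detected

Data: 10001111101 (no errors)


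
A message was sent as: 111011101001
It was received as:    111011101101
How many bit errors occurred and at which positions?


XOR: 000000000100

1 error(s) at position(s): 9


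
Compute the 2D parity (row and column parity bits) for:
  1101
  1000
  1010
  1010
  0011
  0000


Row parities: 110000
Column parities: 0110

Row P: 110000, Col P: 0110, Corner: 0


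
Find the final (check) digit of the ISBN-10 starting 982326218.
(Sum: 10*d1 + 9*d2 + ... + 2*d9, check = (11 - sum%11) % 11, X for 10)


Weighted sum: 268
268 mod 11 = 4

Check digit: 7


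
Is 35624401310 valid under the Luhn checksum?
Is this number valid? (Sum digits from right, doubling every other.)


Luhn sum = 33
33 mod 10 = 3

Invalid (Luhn sum mod 10 = 3)


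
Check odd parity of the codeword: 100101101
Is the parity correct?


Number of 1s: 5

Yes, parity is correct (5 ones)


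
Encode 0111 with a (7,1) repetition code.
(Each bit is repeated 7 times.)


Each bit -> 7 copies

0000000111111111111111111111


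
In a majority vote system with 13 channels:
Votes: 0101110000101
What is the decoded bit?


Ones: 6 out of 13
Threshold: 7

0 (6/13 voted 1)


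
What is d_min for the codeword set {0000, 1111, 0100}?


Comparing all pairs, minimum distance: 1
Can detect 0 errors, correct 0 errors

1


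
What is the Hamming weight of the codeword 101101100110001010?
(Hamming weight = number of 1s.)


Counting 1s in 101101100110001010

9


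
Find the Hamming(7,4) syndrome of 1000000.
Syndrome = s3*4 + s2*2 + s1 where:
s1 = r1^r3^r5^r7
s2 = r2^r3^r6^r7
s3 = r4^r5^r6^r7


s1=1, s2=0, s3=0

Syndrome = 1 (error at position 1)


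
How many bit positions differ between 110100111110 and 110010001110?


XOR: 000110110000
Count of 1s: 4

4


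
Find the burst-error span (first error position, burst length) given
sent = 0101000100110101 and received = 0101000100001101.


XOR: 0000000000111000

Burst at position 10, length 3


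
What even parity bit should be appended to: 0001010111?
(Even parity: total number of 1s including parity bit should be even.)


Number of 1s in data: 5
Parity bit: 1

1


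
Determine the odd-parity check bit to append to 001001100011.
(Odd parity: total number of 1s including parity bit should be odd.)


Number of 1s in data: 5
Parity bit: 0

0


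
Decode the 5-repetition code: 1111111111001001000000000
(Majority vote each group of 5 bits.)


Groups: 11111, 11111, 00100, 10000, 00000
Majority votes: 11000

11000


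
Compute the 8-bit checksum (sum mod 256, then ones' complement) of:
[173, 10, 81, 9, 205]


Sum = 478 mod 256 = 222
Complement = 33

33


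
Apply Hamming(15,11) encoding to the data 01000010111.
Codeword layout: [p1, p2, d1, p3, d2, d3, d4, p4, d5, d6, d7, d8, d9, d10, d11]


Parity bits: p1=0, p2=1, p3=0, p4=0

010010000010111


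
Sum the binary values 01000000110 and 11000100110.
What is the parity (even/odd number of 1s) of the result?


01000000110 = 518
11000100110 = 1574
Sum = 2092 = 100000101100
1s count = 4

even parity (4 ones in 100000101100)


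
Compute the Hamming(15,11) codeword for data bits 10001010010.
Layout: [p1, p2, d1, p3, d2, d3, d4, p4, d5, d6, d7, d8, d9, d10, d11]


Parity bits: p1=1, p2=1, p3=1, p4=1

111100011010010


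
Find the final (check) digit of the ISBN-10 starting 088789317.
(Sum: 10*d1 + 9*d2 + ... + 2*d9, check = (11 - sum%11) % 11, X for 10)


Weighted sum: 307
307 mod 11 = 10

Check digit: 1


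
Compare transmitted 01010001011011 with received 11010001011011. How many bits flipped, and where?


XOR: 10000000000000

1 error(s) at position(s): 0


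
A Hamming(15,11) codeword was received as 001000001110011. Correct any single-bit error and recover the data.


Syndrome = 10: error at position 10

Data: 10001010011 (corrected bit 10)


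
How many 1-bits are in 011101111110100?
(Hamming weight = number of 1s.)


Counting 1s in 011101111110100

10


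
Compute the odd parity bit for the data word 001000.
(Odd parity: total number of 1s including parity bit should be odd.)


Number of 1s in data: 1
Parity bit: 0

0


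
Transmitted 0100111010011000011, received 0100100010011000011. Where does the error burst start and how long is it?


XOR: 0000011000000000000

Burst at position 5, length 2


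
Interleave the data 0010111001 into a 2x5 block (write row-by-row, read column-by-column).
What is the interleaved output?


Matrix:
  00101
  11001
Read columns: 0101100011

0101100011


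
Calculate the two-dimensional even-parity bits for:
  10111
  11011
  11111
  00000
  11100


Row parities: 00101
Column parities: 01111

Row P: 00101, Col P: 01111, Corner: 0


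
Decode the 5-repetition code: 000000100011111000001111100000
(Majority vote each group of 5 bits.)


Groups: 00000, 01000, 11111, 00000, 11111, 00000
Majority votes: 001010

001010


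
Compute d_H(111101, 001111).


XOR: 110010
Count of 1s: 3

3


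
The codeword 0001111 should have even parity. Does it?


Number of 1s: 4

Yes, parity is correct (4 ones)


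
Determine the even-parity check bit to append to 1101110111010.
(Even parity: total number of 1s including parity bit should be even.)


Number of 1s in data: 9
Parity bit: 1

1


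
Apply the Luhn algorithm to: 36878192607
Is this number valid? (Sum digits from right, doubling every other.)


Luhn sum = 55
55 mod 10 = 5

Invalid (Luhn sum mod 10 = 5)


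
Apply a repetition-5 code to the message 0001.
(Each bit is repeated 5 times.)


Each bit -> 5 copies

00000000000000011111


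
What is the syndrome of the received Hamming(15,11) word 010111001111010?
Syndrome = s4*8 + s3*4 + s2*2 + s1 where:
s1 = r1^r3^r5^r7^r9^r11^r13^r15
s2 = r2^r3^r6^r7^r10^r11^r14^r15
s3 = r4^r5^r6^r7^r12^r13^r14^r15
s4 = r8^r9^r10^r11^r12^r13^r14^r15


s1=1, s2=1, s3=1, s4=1

Syndrome = 15 (error at position 15)


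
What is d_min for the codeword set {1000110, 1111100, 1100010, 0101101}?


Comparing all pairs, minimum distance: 2
Can detect 1 errors, correct 0 errors

2


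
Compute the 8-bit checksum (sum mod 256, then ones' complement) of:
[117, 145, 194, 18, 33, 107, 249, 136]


Sum = 999 mod 256 = 231
Complement = 24

24


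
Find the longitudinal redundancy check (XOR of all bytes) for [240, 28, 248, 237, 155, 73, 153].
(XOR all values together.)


XOR chain: 240 ^ 28 ^ 248 ^ 237 ^ 155 ^ 73 ^ 153 = 178

178


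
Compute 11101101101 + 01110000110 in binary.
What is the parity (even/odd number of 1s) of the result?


11101101101 = 1901
01110000110 = 902
Sum = 2803 = 101011110011
1s count = 8

even parity (8 ones in 101011110011)


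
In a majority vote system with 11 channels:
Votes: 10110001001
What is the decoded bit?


Ones: 5 out of 11
Threshold: 6

0 (5/11 voted 1)


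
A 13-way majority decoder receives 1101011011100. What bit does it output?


Ones: 8 out of 13
Threshold: 7

1 (8/13 voted 1)


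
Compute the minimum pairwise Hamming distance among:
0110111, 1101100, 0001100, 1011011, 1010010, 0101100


Comparing all pairs, minimum distance: 1
Can detect 0 errors, correct 0 errors

1


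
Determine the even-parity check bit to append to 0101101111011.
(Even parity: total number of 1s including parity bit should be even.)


Number of 1s in data: 9
Parity bit: 1

1


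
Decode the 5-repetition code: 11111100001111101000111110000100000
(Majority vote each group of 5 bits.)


Groups: 11111, 10000, 11111, 01000, 11111, 00001, 00000
Majority votes: 1010100

1010100


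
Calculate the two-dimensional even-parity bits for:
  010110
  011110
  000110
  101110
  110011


Row parities: 10000
Column parities: 010011

Row P: 10000, Col P: 010011, Corner: 1


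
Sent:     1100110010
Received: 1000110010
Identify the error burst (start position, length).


XOR: 0100000000

Burst at position 1, length 1


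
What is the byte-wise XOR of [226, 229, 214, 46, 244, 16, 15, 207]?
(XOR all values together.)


XOR chain: 226 ^ 229 ^ 214 ^ 46 ^ 244 ^ 16 ^ 15 ^ 207 = 219

219


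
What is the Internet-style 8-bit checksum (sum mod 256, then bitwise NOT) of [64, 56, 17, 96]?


Sum = 233 mod 256 = 233
Complement = 22

22


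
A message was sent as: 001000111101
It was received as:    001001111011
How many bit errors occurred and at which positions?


XOR: 000001000110

3 error(s) at position(s): 5, 9, 10


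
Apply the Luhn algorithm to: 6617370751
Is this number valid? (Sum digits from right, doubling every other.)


Luhn sum = 40
40 mod 10 = 0

Valid (Luhn sum mod 10 = 0)


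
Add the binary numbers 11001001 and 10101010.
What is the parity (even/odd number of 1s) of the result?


11001001 = 201
10101010 = 170
Sum = 371 = 101110011
1s count = 6

even parity (6 ones in 101110011)


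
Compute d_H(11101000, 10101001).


XOR: 01000001
Count of 1s: 2

2


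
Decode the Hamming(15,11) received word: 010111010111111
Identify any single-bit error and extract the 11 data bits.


Syndrome = 12: error at position 12

Data: 01100110111 (corrected bit 12)


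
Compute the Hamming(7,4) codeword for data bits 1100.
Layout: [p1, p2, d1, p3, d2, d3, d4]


Parity bits: p1=0, p2=1, p3=1

0111100


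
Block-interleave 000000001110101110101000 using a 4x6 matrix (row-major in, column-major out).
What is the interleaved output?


Matrix:
  000000
  001110
  101110
  101000
Read columns: 001100000111011001100000

001100000111011001100000


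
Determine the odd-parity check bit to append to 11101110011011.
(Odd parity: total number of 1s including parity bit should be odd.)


Number of 1s in data: 10
Parity bit: 1

1


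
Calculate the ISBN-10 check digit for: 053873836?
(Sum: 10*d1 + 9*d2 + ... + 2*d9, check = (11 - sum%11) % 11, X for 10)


Weighted sum: 235
235 mod 11 = 4

Check digit: 7


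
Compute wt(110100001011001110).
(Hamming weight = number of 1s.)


Counting 1s in 110100001011001110

9


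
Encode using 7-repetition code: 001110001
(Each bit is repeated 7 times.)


Each bit -> 7 copies

000000000000001111111111111111111110000000000000000000001111111


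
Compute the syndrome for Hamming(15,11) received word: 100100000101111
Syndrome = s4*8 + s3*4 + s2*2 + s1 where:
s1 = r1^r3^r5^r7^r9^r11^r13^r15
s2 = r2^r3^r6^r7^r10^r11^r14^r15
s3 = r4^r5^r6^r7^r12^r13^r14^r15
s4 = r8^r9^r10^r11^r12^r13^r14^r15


s1=1, s2=1, s3=1, s4=1

Syndrome = 15 (error at position 15)


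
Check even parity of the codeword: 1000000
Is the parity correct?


Number of 1s: 1

No, parity error (1 ones)


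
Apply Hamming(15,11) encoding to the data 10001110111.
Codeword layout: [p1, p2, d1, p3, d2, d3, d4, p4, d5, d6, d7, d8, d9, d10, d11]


Parity bits: p1=1, p2=1, p3=1, p4=0

111100001110111


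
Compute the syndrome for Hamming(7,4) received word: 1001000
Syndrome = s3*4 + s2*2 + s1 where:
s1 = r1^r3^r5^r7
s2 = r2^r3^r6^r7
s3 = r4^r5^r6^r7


s1=1, s2=0, s3=1

Syndrome = 5 (error at position 5)


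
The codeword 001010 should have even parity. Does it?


Number of 1s: 2

Yes, parity is correct (2 ones)


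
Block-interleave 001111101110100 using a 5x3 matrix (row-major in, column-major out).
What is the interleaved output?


Matrix:
  001
  111
  101
  110
  100
Read columns: 011110101011100

011110101011100


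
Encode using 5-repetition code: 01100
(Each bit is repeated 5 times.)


Each bit -> 5 copies

0000011111111110000000000


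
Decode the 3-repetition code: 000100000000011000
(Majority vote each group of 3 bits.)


Groups: 000, 100, 000, 000, 011, 000
Majority votes: 000010

000010


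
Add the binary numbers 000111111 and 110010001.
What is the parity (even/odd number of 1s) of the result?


000111111 = 63
110010001 = 401
Sum = 464 = 111010000
1s count = 4

even parity (4 ones in 111010000)


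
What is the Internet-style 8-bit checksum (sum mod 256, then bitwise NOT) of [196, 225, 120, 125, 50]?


Sum = 716 mod 256 = 204
Complement = 51

51


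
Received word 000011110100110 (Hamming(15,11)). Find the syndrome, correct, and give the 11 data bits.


Syndrome = 5: error at position 5

Data: 00110100110 (corrected bit 5)


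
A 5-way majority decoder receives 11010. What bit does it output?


Ones: 3 out of 5
Threshold: 3

1 (3/5 voted 1)


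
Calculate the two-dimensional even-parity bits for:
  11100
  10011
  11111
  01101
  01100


Row parities: 11110
Column parities: 10001

Row P: 11110, Col P: 10001, Corner: 0


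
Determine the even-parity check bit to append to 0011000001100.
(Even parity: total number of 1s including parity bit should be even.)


Number of 1s in data: 4
Parity bit: 0

0


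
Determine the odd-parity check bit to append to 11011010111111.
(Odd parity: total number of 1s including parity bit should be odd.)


Number of 1s in data: 11
Parity bit: 0

0


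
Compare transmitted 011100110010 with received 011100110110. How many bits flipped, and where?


XOR: 000000000100

1 error(s) at position(s): 9


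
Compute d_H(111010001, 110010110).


XOR: 001000111
Count of 1s: 4

4


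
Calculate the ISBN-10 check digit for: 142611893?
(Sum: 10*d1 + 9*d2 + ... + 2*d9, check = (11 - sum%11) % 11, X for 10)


Weighted sum: 180
180 mod 11 = 4

Check digit: 7


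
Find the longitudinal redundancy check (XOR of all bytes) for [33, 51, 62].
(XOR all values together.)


XOR chain: 33 ^ 51 ^ 62 = 44

44


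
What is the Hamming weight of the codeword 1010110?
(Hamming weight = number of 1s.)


Counting 1s in 1010110

4


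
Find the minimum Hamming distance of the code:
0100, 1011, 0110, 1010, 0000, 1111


Comparing all pairs, minimum distance: 1
Can detect 0 errors, correct 0 errors

1


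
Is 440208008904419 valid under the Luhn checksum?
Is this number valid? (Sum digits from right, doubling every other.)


Luhn sum = 63
63 mod 10 = 3

Invalid (Luhn sum mod 10 = 3)


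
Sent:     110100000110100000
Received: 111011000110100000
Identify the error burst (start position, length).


XOR: 001111000000000000

Burst at position 2, length 4


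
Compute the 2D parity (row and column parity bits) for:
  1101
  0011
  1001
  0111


Row parities: 1001
Column parities: 0000

Row P: 1001, Col P: 0000, Corner: 0


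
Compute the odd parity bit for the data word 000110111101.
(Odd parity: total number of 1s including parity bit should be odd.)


Number of 1s in data: 7
Parity bit: 0

0


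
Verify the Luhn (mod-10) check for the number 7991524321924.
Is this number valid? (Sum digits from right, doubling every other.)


Luhn sum = 67
67 mod 10 = 7

Invalid (Luhn sum mod 10 = 7)


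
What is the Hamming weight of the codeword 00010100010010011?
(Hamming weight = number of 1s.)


Counting 1s in 00010100010010011

6


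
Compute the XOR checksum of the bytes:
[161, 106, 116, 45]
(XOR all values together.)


XOR chain: 161 ^ 106 ^ 116 ^ 45 = 146

146


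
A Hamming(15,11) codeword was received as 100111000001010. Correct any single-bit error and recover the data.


Syndrome = 4: error at position 4

Data: 01100001010 (corrected bit 4)


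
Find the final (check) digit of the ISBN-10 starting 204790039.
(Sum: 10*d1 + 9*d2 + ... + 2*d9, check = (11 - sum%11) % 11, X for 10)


Weighted sum: 182
182 mod 11 = 6

Check digit: 5


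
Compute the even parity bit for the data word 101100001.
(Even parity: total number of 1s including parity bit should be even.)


Number of 1s in data: 4
Parity bit: 0

0


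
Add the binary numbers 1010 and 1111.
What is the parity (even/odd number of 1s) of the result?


1010 = 10
1111 = 15
Sum = 25 = 11001
1s count = 3

odd parity (3 ones in 11001)


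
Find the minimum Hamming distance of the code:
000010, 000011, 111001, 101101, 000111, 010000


Comparing all pairs, minimum distance: 1
Can detect 0 errors, correct 0 errors

1


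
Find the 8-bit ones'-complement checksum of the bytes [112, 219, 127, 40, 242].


Sum = 740 mod 256 = 228
Complement = 27

27
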